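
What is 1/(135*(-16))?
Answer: -1/2160 ≈ -0.00046296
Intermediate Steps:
1/(135*(-16)) = 1/(-2160) = -1/2160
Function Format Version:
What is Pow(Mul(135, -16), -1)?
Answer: Rational(-1, 2160) ≈ -0.00046296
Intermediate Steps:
Pow(Mul(135, -16), -1) = Pow(-2160, -1) = Rational(-1, 2160)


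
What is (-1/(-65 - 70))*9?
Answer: 1/15 ≈ 0.066667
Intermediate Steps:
(-1/(-65 - 70))*9 = (-1/(-135))*9 = -1/135*(-1)*9 = (1/135)*9 = 1/15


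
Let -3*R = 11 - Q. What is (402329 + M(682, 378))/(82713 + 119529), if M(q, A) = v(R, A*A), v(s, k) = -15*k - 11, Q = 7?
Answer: -290157/33707 ≈ -8.6082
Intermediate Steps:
R = -4/3 (R = -(11 - 1*7)/3 = -(11 - 7)/3 = -⅓*4 = -4/3 ≈ -1.3333)
v(s, k) = -11 - 15*k
M(q, A) = -11 - 15*A² (M(q, A) = -11 - 15*A*A = -11 - 15*A²)
(402329 + M(682, 378))/(82713 + 119529) = (402329 + (-11 - 15*378²))/(82713 + 119529) = (402329 + (-11 - 15*142884))/202242 = (402329 + (-11 - 2143260))*(1/202242) = (402329 - 2143271)*(1/202242) = -1740942*1/202242 = -290157/33707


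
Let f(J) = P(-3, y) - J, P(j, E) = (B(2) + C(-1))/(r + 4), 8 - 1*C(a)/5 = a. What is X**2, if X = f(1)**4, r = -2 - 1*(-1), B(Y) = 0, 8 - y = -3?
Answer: 1475789056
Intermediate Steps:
y = 11 (y = 8 - 1*(-3) = 8 + 3 = 11)
C(a) = 40 - 5*a
r = -1 (r = -2 + 1 = -1)
P(j, E) = 15 (P(j, E) = (0 + (40 - 5*(-1)))/(-1 + 4) = (0 + (40 + 5))/3 = (0 + 45)*(1/3) = 45*(1/3) = 15)
f(J) = 15 - J
X = 38416 (X = (15 - 1*1)**4 = (15 - 1)**4 = 14**4 = 38416)
X**2 = 38416**2 = 1475789056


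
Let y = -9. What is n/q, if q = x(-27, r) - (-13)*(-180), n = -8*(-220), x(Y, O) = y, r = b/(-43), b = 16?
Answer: -1760/2349 ≈ -0.74926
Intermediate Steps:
r = -16/43 (r = 16/(-43) = 16*(-1/43) = -16/43 ≈ -0.37209)
x(Y, O) = -9
n = 1760
q = -2349 (q = -9 - (-13)*(-180) = -9 - 1*2340 = -9 - 2340 = -2349)
n/q = 1760/(-2349) = 1760*(-1/2349) = -1760/2349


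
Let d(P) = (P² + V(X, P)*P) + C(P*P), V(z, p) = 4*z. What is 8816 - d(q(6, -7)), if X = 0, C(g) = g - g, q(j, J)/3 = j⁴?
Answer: -15107728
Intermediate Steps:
q(j, J) = 3*j⁴
C(g) = 0
d(P) = P² (d(P) = (P² + (4*0)*P) + 0 = (P² + 0*P) + 0 = (P² + 0) + 0 = P² + 0 = P²)
8816 - d(q(6, -7)) = 8816 - (3*6⁴)² = 8816 - (3*1296)² = 8816 - 1*3888² = 8816 - 1*15116544 = 8816 - 15116544 = -15107728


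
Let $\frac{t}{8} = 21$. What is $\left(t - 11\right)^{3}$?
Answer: $3869893$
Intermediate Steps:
$t = 168$ ($t = 8 \cdot 21 = 168$)
$\left(t - 11\right)^{3} = \left(168 - 11\right)^{3} = 157^{3} = 3869893$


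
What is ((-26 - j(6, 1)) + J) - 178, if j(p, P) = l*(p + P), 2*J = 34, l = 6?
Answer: -229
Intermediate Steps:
J = 17 (J = (½)*34 = 17)
j(p, P) = 6*P + 6*p (j(p, P) = 6*(p + P) = 6*(P + p) = 6*P + 6*p)
((-26 - j(6, 1)) + J) - 178 = ((-26 - (6*1 + 6*6)) + 17) - 178 = ((-26 - (6 + 36)) + 17) - 178 = ((-26 - 1*42) + 17) - 178 = ((-26 - 42) + 17) - 178 = (-68 + 17) - 178 = -51 - 178 = -229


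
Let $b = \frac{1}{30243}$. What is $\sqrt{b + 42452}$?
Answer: $\frac{\sqrt{38828256938391}}{30243} \approx 206.04$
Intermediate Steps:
$b = \frac{1}{30243} \approx 3.3066 \cdot 10^{-5}$
$\sqrt{b + 42452} = \sqrt{\frac{1}{30243} + 42452} = \sqrt{\frac{1283875837}{30243}} = \frac{\sqrt{38828256938391}}{30243}$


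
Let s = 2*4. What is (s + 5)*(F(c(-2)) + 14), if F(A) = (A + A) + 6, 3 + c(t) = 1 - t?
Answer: 260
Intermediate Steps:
s = 8
c(t) = -2 - t (c(t) = -3 + (1 - t) = -2 - t)
F(A) = 6 + 2*A (F(A) = 2*A + 6 = 6 + 2*A)
(s + 5)*(F(c(-2)) + 14) = (8 + 5)*((6 + 2*(-2 - 1*(-2))) + 14) = 13*((6 + 2*(-2 + 2)) + 14) = 13*((6 + 2*0) + 14) = 13*((6 + 0) + 14) = 13*(6 + 14) = 13*20 = 260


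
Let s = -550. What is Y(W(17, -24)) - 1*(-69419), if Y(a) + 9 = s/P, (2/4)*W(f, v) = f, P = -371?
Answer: 25751660/371 ≈ 69412.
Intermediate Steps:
W(f, v) = 2*f
Y(a) = -2789/371 (Y(a) = -9 - 550/(-371) = -9 - 550*(-1/371) = -9 + 550/371 = -2789/371)
Y(W(17, -24)) - 1*(-69419) = -2789/371 - 1*(-69419) = -2789/371 + 69419 = 25751660/371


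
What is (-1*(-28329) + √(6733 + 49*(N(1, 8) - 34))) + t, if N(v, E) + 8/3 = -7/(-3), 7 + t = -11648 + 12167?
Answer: 28841 + 4*√2841/3 ≈ 28912.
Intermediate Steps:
t = 512 (t = -7 + (-11648 + 12167) = -7 + 519 = 512)
N(v, E) = -⅓ (N(v, E) = -8/3 - 7/(-3) = -8/3 - 7*(-⅓) = -8/3 + 7/3 = -⅓)
(-1*(-28329) + √(6733 + 49*(N(1, 8) - 34))) + t = (-1*(-28329) + √(6733 + 49*(-⅓ - 34))) + 512 = (28329 + √(6733 + 49*(-103/3))) + 512 = (28329 + √(6733 - 5047/3)) + 512 = (28329 + √(15152/3)) + 512 = (28329 + 4*√2841/3) + 512 = 28841 + 4*√2841/3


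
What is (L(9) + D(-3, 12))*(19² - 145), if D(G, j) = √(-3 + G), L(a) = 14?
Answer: 3024 + 216*I*√6 ≈ 3024.0 + 529.09*I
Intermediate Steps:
(L(9) + D(-3, 12))*(19² - 145) = (14 + √(-3 - 3))*(19² - 145) = (14 + √(-6))*(361 - 145) = (14 + I*√6)*216 = 3024 + 216*I*√6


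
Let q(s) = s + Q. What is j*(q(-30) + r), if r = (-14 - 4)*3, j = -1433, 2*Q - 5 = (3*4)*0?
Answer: 233579/2 ≈ 1.1679e+5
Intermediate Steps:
Q = 5/2 (Q = 5/2 + ((3*4)*0)/2 = 5/2 + (12*0)/2 = 5/2 + (1/2)*0 = 5/2 + 0 = 5/2 ≈ 2.5000)
q(s) = 5/2 + s (q(s) = s + 5/2 = 5/2 + s)
r = -54 (r = -18*3 = -54)
j*(q(-30) + r) = -1433*((5/2 - 30) - 54) = -1433*(-55/2 - 54) = -1433*(-163/2) = 233579/2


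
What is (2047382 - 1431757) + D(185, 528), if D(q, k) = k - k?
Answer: 615625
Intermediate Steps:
D(q, k) = 0
(2047382 - 1431757) + D(185, 528) = (2047382 - 1431757) + 0 = 615625 + 0 = 615625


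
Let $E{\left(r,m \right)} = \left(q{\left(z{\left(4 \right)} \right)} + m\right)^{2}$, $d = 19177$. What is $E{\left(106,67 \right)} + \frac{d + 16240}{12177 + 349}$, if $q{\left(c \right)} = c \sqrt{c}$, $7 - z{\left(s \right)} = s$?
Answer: $\frac{56602833}{12526} + 402 \sqrt{3} \approx 5215.1$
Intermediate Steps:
$z{\left(s \right)} = 7 - s$
$q{\left(c \right)} = c^{\frac{3}{2}}$
$E{\left(r,m \right)} = \left(m + 3 \sqrt{3}\right)^{2}$ ($E{\left(r,m \right)} = \left(\left(7 - 4\right)^{\frac{3}{2}} + m\right)^{2} = \left(3^{\frac{3}{2}} + m\right)^{2} = \left(3 \sqrt{3} + m\right)^{2} = \left(m + 3 \sqrt{3}\right)^{2}$)
$E{\left(106,67 \right)} + \frac{d + 16240}{12177 + 349} = \left(67 + 3 \sqrt{3}\right)^{2} + \frac{19177 + 16240}{12177 + 349} = \left(67 + 3 \sqrt{3}\right)^{2} + \frac{35417}{12526} = \frac{35417}{12526} + \left(67 + 3 \sqrt{3}\right)^{2}$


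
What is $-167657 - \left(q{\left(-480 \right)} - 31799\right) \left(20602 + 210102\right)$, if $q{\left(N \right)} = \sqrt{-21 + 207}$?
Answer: $7335988839 - 230704 \sqrt{186} \approx 7.3328 \cdot 10^{9}$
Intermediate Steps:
$q{\left(N \right)} = \sqrt{186}$
$-167657 - \left(q{\left(-480 \right)} - 31799\right) \left(20602 + 210102\right) = -167657 - \left(\sqrt{186} - 31799\right) \left(20602 + 210102\right) = -167657 - \left(-31799 + \sqrt{186}\right) 230704 = -167657 - \left(-7336156496 + 230704 \sqrt{186}\right) = -167657 + \left(7336156496 - 230704 \sqrt{186}\right) = 7335988839 - 230704 \sqrt{186}$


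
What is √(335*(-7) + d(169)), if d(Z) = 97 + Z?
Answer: 3*I*√231 ≈ 45.596*I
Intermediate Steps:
√(335*(-7) + d(169)) = √(335*(-7) + (97 + 169)) = √(-2345 + 266) = √(-2079) = 3*I*√231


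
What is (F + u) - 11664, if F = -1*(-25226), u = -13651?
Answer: -89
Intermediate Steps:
F = 25226
(F + u) - 11664 = (25226 - 13651) - 11664 = 11575 - 11664 = -89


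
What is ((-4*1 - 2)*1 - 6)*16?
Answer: -192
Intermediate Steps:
((-4*1 - 2)*1 - 6)*16 = ((-4 - 2)*1 - 6)*16 = (-6*1 - 6)*16 = (-6 - 6)*16 = -12*16 = -192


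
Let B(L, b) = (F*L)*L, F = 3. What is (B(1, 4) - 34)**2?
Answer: 961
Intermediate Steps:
B(L, b) = 3*L**2 (B(L, b) = (3*L)*L = 3*L**2)
(B(1, 4) - 34)**2 = (3*1**2 - 34)**2 = (3*1 - 34)**2 = (3 - 34)**2 = (-31)**2 = 961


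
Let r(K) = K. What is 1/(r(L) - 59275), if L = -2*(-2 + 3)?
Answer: -1/59277 ≈ -1.6870e-5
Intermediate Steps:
L = -2 (L = -2*1 = -2)
1/(r(L) - 59275) = 1/(-2 - 59275) = 1/(-59277) = -1/59277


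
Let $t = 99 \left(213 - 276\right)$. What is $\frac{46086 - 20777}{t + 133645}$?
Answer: $\frac{25309}{127408} \approx 0.19865$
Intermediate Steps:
$t = -6237$ ($t = 99 \left(-63\right) = -6237$)
$\frac{46086 - 20777}{t + 133645} = \frac{46086 - 20777}{-6237 + 133645} = \frac{25309}{127408}$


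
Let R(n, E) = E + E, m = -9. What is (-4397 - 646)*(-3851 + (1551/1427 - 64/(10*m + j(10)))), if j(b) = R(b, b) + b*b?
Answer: 138603583774/7135 ≈ 1.9426e+7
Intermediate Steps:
R(n, E) = 2*E
j(b) = b² + 2*b (j(b) = 2*b + b*b = 2*b + b² = b² + 2*b)
(-4397 - 646)*(-3851 + (1551/1427 - 64/(10*m + j(10)))) = (-4397 - 646)*(-3851 + (1551/1427 - 64/(10*(-9) + 10*(2 + 10)))) = -5043*(-3851 + (1551*(1/1427) - 64/(-90 + 10*12))) = -5043*(-3851 + (1551/1427 - 64/(-90 + 120))) = -5043*(-3851 + (1551/1427 - 64/30)) = -5043*(-3851 + (1551/1427 - 64*1/30)) = -5043*(-3851 + (1551/1427 - 32/15)) = -5043*(-3851 - 22399/21405) = -5043*(-82453054/21405) = 138603583774/7135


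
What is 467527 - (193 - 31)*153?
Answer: 442741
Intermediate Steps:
467527 - (193 - 31)*153 = 467527 - 162*153 = 467527 - 1*24786 = 467527 - 24786 = 442741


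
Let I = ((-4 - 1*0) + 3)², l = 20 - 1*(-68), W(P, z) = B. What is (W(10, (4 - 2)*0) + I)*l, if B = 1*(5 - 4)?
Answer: 176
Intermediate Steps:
B = 1 (B = 1*1 = 1)
W(P, z) = 1
l = 88 (l = 20 + 68 = 88)
I = 1 (I = ((-4 + 0) + 3)² = (-4 + 3)² = (-1)² = 1)
(W(10, (4 - 2)*0) + I)*l = (1 + 1)*88 = 2*88 = 176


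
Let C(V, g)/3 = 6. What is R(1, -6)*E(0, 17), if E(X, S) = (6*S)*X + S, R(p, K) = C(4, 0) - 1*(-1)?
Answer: 323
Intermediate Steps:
C(V, g) = 18 (C(V, g) = 3*6 = 18)
R(p, K) = 19 (R(p, K) = 18 - 1*(-1) = 18 + 1 = 19)
E(X, S) = S + 6*S*X (E(X, S) = 6*S*X + S = S + 6*S*X)
R(1, -6)*E(0, 17) = 19*(17*(1 + 6*0)) = 19*(17*(1 + 0)) = 19*(17*1) = 19*17 = 323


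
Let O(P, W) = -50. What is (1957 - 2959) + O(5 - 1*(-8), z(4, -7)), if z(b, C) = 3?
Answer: -1052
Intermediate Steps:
(1957 - 2959) + O(5 - 1*(-8), z(4, -7)) = (1957 - 2959) - 50 = -1002 - 50 = -1052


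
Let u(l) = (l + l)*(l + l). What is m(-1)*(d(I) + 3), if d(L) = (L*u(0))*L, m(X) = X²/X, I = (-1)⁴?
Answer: -3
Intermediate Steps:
I = 1
u(l) = 4*l² (u(l) = (2*l)*(2*l) = 4*l²)
m(X) = X
d(L) = 0 (d(L) = (L*(4*0²))*L = (L*(4*0))*L = (L*0)*L = 0*L = 0)
m(-1)*(d(I) + 3) = -(0 + 3) = -1*3 = -3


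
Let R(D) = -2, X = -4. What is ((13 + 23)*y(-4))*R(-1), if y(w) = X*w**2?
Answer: 4608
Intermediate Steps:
y(w) = -4*w**2
((13 + 23)*y(-4))*R(-1) = ((13 + 23)*(-4*(-4)**2))*(-2) = (36*(-4*16))*(-2) = (36*(-64))*(-2) = -2304*(-2) = 4608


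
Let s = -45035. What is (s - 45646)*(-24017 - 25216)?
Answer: 4464497673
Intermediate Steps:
(s - 45646)*(-24017 - 25216) = (-45035 - 45646)*(-24017 - 25216) = -90681*(-49233) = 4464497673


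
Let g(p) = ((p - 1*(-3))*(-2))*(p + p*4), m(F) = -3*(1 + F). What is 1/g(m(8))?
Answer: -1/6480 ≈ -0.00015432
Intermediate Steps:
m(F) = -3 - 3*F
g(p) = 5*p*(-6 - 2*p) (g(p) = ((p + 3)*(-2))*(p + 4*p) = ((3 + p)*(-2))*(5*p) = (-6 - 2*p)*(5*p) = 5*p*(-6 - 2*p))
1/g(m(8)) = 1/(-10*(-3 - 3*8)*(3 + (-3 - 3*8))) = 1/(-10*(-3 - 24)*(3 + (-3 - 24))) = 1/(-10*(-27)*(3 - 27)) = 1/(-10*(-27)*(-24)) = 1/(-6480) = -1/6480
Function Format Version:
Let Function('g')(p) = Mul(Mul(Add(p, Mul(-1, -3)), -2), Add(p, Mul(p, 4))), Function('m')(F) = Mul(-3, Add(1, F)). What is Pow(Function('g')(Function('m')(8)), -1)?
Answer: Rational(-1, 6480) ≈ -0.00015432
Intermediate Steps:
Function('m')(F) = Add(-3, Mul(-3, F))
Function('g')(p) = Mul(5, p, Add(-6, Mul(-2, p))) (Function('g')(p) = Mul(Mul(Add(p, 3), -2), Add(p, Mul(4, p))) = Mul(Mul(Add(3, p), -2), Mul(5, p)) = Mul(Add(-6, Mul(-2, p)), Mul(5, p)) = Mul(5, p, Add(-6, Mul(-2, p))))
Pow(Function('g')(Function('m')(8)), -1) = Pow(Mul(-10, Add(-3, Mul(-3, 8)), Add(3, Add(-3, Mul(-3, 8)))), -1) = Pow(Mul(-10, Add(-3, -24), Add(3, Add(-3, -24))), -1) = Pow(Mul(-10, -27, Add(3, -27)), -1) = Pow(Mul(-10, -27, -24), -1) = Pow(-6480, -1) = Rational(-1, 6480)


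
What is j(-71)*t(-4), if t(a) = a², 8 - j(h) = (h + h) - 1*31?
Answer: 2896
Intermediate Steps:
j(h) = 39 - 2*h (j(h) = 8 - ((h + h) - 1*31) = 8 - (2*h - 31) = 8 - (-31 + 2*h) = 8 + (31 - 2*h) = 39 - 2*h)
j(-71)*t(-4) = (39 - 2*(-71))*(-4)² = (39 + 142)*16 = 181*16 = 2896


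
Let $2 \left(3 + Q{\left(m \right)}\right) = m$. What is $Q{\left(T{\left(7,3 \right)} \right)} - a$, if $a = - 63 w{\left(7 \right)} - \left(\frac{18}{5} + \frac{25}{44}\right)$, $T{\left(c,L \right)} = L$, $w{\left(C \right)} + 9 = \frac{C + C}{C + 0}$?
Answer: $- \frac{96433}{220} \approx -438.33$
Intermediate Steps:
$w{\left(C \right)} = -7$ ($w{\left(C \right)} = -9 + \frac{C + C}{C + 0} = -9 + \frac{2 C}{C} = -9 + 2 = -7$)
$Q{\left(m \right)} = -3 + \frac{m}{2}$
$a = \frac{96103}{220}$ ($a = \left(-63\right) \left(-7\right) - \left(\frac{18}{5} + \frac{25}{44}\right) = 441 - \frac{917}{220} = \frac{96103}{220} \approx 436.83$)
$Q{\left(T{\left(7,3 \right)} \right)} - a = \left(-3 + \frac{1}{2} \cdot 3\right) - \frac{96103}{220} = \left(-3 + \frac{3}{2}\right) - \frac{96103}{220} = - \frac{3}{2} - \frac{96103}{220} = - \frac{96433}{220}$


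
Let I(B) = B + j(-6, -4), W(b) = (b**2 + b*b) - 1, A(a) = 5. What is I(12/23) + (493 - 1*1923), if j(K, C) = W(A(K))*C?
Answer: -37386/23 ≈ -1625.5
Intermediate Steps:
W(b) = -1 + 2*b**2 (W(b) = (b**2 + b**2) - 1 = 2*b**2 - 1 = -1 + 2*b**2)
j(K, C) = 49*C (j(K, C) = (-1 + 2*5**2)*C = (-1 + 2*25)*C = (-1 + 50)*C = 49*C)
I(B) = -196 + B (I(B) = B + 49*(-4) = B - 196 = -196 + B)
I(12/23) + (493 - 1*1923) = (-196 + 12/23) + (493 - 1*1923) = (-196 + 12*(1/23)) + (493 - 1923) = (-196 + 12/23) - 1430 = -4496/23 - 1430 = -37386/23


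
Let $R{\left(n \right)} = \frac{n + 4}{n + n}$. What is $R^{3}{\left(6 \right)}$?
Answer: $\frac{125}{216} \approx 0.5787$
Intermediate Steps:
$R{\left(n \right)} = \frac{4 + n}{2 n}$
$R^{3}{\left(6 \right)} = \left(\frac{4 + 6}{2 \cdot 6}\right)^{3} = \left(\frac{1}{2} \cdot \frac{1}{6} \cdot 10\right)^{3} = \left(\frac{5}{6}\right)^{3} = \frac{125}{216}$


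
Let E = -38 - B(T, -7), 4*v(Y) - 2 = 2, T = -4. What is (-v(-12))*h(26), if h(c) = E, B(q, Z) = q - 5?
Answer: 29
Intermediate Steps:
B(q, Z) = -5 + q
v(Y) = 1 (v(Y) = ½ + (¼)*2 = ½ + ½ = 1)
E = -29 (E = -38 - (-5 - 4) = -38 - 1*(-9) = -38 + 9 = -29)
h(c) = -29
(-v(-12))*h(26) = -1*1*(-29) = -1*(-29) = 29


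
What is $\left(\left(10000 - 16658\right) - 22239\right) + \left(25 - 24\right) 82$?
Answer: $-28815$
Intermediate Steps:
$\left(\left(10000 - 16658\right) - 22239\right) + \left(25 - 24\right) 82 = \left(\left(10000 - 16658\right) - 22239\right) + 1 \cdot 82 = \left(-6658 - 22239\right) + 82 = -28897 + 82 = -28815$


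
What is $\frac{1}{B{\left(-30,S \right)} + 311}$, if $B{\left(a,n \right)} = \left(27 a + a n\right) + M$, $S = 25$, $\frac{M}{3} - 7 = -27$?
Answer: $- \frac{1}{1309} \approx -0.00076394$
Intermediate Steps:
$M = -60$ ($M = 21 + 3 \left(-27\right) = 21 - 81 = -60$)
$B{\left(a,n \right)} = -60 + 27 a + a n$ ($B{\left(a,n \right)} = \left(27 a + a n\right) - 60 = -60 + 27 a + a n$)
$\frac{1}{B{\left(-30,S \right)} + 311} = \frac{1}{\left(-60 + 27 \left(-30\right) - 750\right) + 311} = \frac{1}{\left(-60 - 810 - 750\right) + 311} = \frac{1}{-1620 + 311} = \frac{1}{-1309} = - \frac{1}{1309}$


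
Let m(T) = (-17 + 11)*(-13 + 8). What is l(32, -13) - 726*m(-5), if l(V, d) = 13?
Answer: -21767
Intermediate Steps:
m(T) = 30 (m(T) = -6*(-5) = 30)
l(32, -13) - 726*m(-5) = 13 - 726*30 = 13 - 21780 = -21767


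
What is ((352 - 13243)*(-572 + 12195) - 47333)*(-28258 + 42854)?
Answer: -2187640101896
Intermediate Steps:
((352 - 13243)*(-572 + 12195) - 47333)*(-28258 + 42854) = (-12891*11623 - 47333)*14596 = (-149832093 - 47333)*14596 = -149879426*14596 = -2187640101896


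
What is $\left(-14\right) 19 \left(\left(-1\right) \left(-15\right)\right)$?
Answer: $-3990$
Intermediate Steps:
$\left(-14\right) 19 \left(\left(-1\right) \left(-15\right)\right) = \left(-266\right) 15 = -3990$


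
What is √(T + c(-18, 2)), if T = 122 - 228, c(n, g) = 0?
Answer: I*√106 ≈ 10.296*I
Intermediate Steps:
T = -106
√(T + c(-18, 2)) = √(-106 + 0) = √(-106) = I*√106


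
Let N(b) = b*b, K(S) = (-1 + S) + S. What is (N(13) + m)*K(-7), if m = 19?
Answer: -2820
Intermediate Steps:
K(S) = -1 + 2*S
N(b) = b²
(N(13) + m)*K(-7) = (13² + 19)*(-1 + 2*(-7)) = (169 + 19)*(-1 - 14) = 188*(-15) = -2820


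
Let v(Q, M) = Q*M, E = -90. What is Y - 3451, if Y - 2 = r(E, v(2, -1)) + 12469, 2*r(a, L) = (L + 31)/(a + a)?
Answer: 3247171/360 ≈ 9019.9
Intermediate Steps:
v(Q, M) = M*Q
r(a, L) = (31 + L)/(4*a) (r(a, L) = ((L + 31)/(a + a))/2 = ((31 + L)/((2*a)))/2 = ((31 + L)*(1/(2*a)))/2 = ((31 + L)/(2*a))/2 = (31 + L)/(4*a))
Y = 4489531/360 (Y = 2 + ((1/4)*(31 - 1*2)/(-90) + 12469) = 2 + ((1/4)*(-1/90)*(31 - 2) + 12469) = 2 + ((1/4)*(-1/90)*29 + 12469) = 2 + (-29/360 + 12469) = 2 + 4488811/360 = 4489531/360 ≈ 12471.)
Y - 3451 = 4489531/360 - 3451 = 3247171/360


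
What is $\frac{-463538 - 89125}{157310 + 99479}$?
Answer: $- \frac{552663}{256789} \approx -2.1522$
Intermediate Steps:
$\frac{-463538 - 89125}{157310 + 99479} = - \frac{552663}{256789}$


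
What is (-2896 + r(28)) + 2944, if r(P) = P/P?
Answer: 49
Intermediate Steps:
r(P) = 1
(-2896 + r(28)) + 2944 = (-2896 + 1) + 2944 = -2895 + 2944 = 49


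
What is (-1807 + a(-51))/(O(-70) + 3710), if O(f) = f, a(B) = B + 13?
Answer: -369/728 ≈ -0.50687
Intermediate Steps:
a(B) = 13 + B
(-1807 + a(-51))/(O(-70) + 3710) = (-1807 + (13 - 51))/(-70 + 3710) = (-1807 - 38)/3640 = -1845*1/3640 = -369/728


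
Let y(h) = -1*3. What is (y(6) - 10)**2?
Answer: 169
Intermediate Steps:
y(h) = -3
(y(6) - 10)**2 = (-3 - 10)**2 = (-13)**2 = 169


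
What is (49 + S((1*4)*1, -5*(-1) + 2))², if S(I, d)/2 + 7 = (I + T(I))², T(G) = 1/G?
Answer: 323761/64 ≈ 5058.8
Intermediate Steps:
T(G) = 1/G
S(I, d) = -14 + 2*(I + 1/I)²
(49 + S((1*4)*1, -5*(-1) + 2))² = (49 + (-10 + 2/((1*4)*1)² + 2*((1*4)*1)²))² = (49 + (-10 + 2/(4*1)² + 2*(4*1)²))² = (49 + (-10 + 2/4² + 2*4²))² = (49 + (-10 + 2*(1/16) + 2*16))² = (49 + (-10 + ⅛ + 32))² = (49 + 177/8)² = (569/8)² = 323761/64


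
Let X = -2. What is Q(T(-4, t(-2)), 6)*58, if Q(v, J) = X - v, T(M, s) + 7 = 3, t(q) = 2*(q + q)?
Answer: 116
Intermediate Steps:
t(q) = 4*q (t(q) = 2*(2*q) = 4*q)
T(M, s) = -4 (T(M, s) = -7 + 3 = -4)
Q(v, J) = -2 - v
Q(T(-4, t(-2)), 6)*58 = (-2 - 1*(-4))*58 = (-2 + 4)*58 = 2*58 = 116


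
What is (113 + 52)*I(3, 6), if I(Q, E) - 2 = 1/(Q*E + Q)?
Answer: 2365/7 ≈ 337.86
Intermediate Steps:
I(Q, E) = 2 + 1/(Q + E*Q) (I(Q, E) = 2 + 1/(Q*E + Q) = 2 + 1/(E*Q + Q) = 2 + 1/(Q + E*Q))
(113 + 52)*I(3, 6) = (113 + 52)*((1 + 2*3 + 2*6*3)/(3*(1 + 6))) = 165*((1/3)*(1 + 6 + 36)/7) = 165*((1/3)*(1/7)*43) = 165*(43/21) = 2365/7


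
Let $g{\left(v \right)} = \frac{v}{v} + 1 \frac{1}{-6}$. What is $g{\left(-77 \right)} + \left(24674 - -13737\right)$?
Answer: $\frac{230471}{6} \approx 38412.0$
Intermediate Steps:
$g{\left(v \right)} = \frac{5}{6}$ ($g{\left(v \right)} = 1 + 1 \left(- \frac{1}{6}\right) = 1 - \frac{1}{6} = \frac{5}{6}$)
$g{\left(-77 \right)} + \left(24674 - -13737\right) = \frac{5}{6} + \left(24674 - -13737\right) = \frac{5}{6} + \left(24674 + 13737\right) = \frac{5}{6} + 38411 = \frac{230471}{6}$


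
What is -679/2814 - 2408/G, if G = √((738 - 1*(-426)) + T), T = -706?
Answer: -97/402 - 1204*√458/229 ≈ -112.76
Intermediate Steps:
G = √458 (G = √((738 - 1*(-426)) - 706) = √((738 + 426) - 706) = √(1164 - 706) = √458 ≈ 21.401)
-679/2814 - 2408/G = -679/2814 - 2408*√458/458 = -679*1/2814 - 1204*√458/229 = -97/402 - 1204*√458/229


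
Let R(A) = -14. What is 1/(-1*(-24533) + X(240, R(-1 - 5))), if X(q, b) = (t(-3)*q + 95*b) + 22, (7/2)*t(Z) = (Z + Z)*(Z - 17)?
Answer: 7/220175 ≈ 3.1793e-5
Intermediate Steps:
t(Z) = 4*Z*(-17 + Z)/7 (t(Z) = 2*((Z + Z)*(Z - 17))/7 = 2*((2*Z)*(-17 + Z))/7 = 2*(2*Z*(-17 + Z))/7 = 4*Z*(-17 + Z)/7)
X(q, b) = 22 + 95*b + 240*q/7 (X(q, b) = (((4/7)*(-3)*(-17 - 3))*q + 95*b) + 22 = (((4/7)*(-3)*(-20))*q + 95*b) + 22 = (240*q/7 + 95*b) + 22 = (95*b + 240*q/7) + 22 = 22 + 95*b + 240*q/7)
1/(-1*(-24533) + X(240, R(-1 - 5))) = 1/(-1*(-24533) + (22 + 95*(-14) + (240/7)*240)) = 1/(24533 + (22 - 1330 + 57600/7)) = 1/(24533 + 48444/7) = 1/(220175/7) = 7/220175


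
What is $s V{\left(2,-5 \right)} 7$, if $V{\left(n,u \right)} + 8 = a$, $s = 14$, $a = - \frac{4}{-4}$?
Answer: $-686$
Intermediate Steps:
$a = 1$ ($a = \left(-4\right) \left(- \frac{1}{4}\right) = 1$)
$V{\left(n,u \right)} = -7$ ($V{\left(n,u \right)} = -8 + 1 = -7$)
$s V{\left(2,-5 \right)} 7 = 14 \left(-7\right) 7 = \left(-98\right) 7 = -686$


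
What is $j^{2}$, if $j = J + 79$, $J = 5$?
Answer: $7056$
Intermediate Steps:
$j = 84$ ($j = 5 + 79 = 84$)
$j^{2} = 84^{2} = 7056$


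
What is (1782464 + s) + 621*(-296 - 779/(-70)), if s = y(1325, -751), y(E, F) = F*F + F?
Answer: 151816619/70 ≈ 2.1688e+6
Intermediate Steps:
y(E, F) = F + F² (y(E, F) = F² + F = F + F²)
s = 563250 (s = -751*(1 - 751) = -751*(-750) = 563250)
(1782464 + s) + 621*(-296 - 779/(-70)) = (1782464 + 563250) + 621*(-296 - 779/(-70)) = 2345714 + 621*(-296 - 779*(-1/70)) = 2345714 + 621*(-296 + 779/70) = 2345714 + 621*(-19941/70) = 2345714 - 12383361/70 = 151816619/70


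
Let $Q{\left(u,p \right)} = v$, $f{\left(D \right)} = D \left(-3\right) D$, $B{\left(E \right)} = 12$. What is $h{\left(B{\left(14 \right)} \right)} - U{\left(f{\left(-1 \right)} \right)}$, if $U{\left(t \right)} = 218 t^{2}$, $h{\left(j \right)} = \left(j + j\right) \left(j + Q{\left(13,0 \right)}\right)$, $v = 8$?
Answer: $-1482$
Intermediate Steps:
$f{\left(D \right)} = - 3 D^{2}$ ($f{\left(D \right)} = - 3 D D = - 3 D^{2}$)
$Q{\left(u,p \right)} = 8$
$h{\left(j \right)} = 2 j \left(8 + j\right)$ ($h{\left(j \right)} = \left(j + j\right) \left(j + 8\right) = 2 j \left(8 + j\right)$)
$h{\left(B{\left(14 \right)} \right)} - U{\left(f{\left(-1 \right)} \right)} = 2 \cdot 12 \left(8 + 12\right) - 218 \left(- 3 \left(-1\right)^{2}\right)^{2} = 2 \cdot 12 \cdot 20 - 218 \left(\left(-3\right) 1\right)^{2} = 480 - 218 \left(-3\right)^{2} = 480 - 218 \cdot 9 = 480 - 1962 = -1482$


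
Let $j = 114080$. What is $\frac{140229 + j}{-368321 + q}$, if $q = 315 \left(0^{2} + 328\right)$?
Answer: $- \frac{23119}{24091} \approx -0.95965$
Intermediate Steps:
$q = 103320$ ($q = 315 \left(0 + 328\right) = 315 \cdot 328 = 103320$)
$\frac{140229 + j}{-368321 + q} = \frac{140229 + 114080}{-368321 + 103320} = \frac{254309}{-265001} = 254309 \left(- \frac{1}{265001}\right) = - \frac{23119}{24091}$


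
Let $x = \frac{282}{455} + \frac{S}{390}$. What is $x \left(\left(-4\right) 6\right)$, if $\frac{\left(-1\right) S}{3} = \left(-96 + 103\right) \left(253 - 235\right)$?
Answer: $\frac{3816}{455} \approx 8.3868$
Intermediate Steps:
$S = -378$ ($S = - 3 \left(-96 + 103\right) \left(253 - 235\right) = - 3 \cdot 7 \cdot 18 = \left(-3\right) 126 = -378$)
$x = - \frac{159}{455}$ ($x = \frac{282}{455} - \frac{378}{390} = 282 \cdot \frac{1}{455} - \frac{63}{65} = \frac{282}{455} - \frac{63}{65} = - \frac{159}{455} \approx -0.34945$)
$x \left(\left(-4\right) 6\right) = - \frac{159 \left(\left(-4\right) 6\right)}{455} = \left(- \frac{159}{455}\right) \left(-24\right) = \frac{3816}{455}$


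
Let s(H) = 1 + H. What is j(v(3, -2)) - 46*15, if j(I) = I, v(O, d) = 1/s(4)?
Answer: -3449/5 ≈ -689.80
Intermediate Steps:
v(O, d) = 1/5 (v(O, d) = 1/(1 + 4) = 1/5)
j(v(3, -2)) - 46*15 = 1/5 - 46*15 = 1/5 - 690 = -3449/5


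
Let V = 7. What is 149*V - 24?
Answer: 1019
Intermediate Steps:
149*V - 24 = 149*7 - 24 = 1043 - 24 = 1019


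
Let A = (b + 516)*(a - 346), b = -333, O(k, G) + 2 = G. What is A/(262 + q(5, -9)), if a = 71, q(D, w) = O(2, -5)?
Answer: -3355/17 ≈ -197.35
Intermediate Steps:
O(k, G) = -2 + G
q(D, w) = -7 (q(D, w) = -2 - 5 = -7)
A = -50325 (A = (-333 + 516)*(71 - 346) = 183*(-275) = -50325)
A/(262 + q(5, -9)) = -50325/(262 - 7) = -50325/255 = (1/255)*(-50325) = -3355/17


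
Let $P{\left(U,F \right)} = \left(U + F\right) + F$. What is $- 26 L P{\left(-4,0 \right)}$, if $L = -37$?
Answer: $-3848$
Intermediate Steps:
$P{\left(U,F \right)} = U + 2 F$ ($P{\left(U,F \right)} = \left(F + U\right) + F = U + 2 F$)
$- 26 L P{\left(-4,0 \right)} = \left(-26\right) \left(-37\right) \left(-4 + 2 \cdot 0\right) = 962 \left(-4 + 0\right) = 962 \left(-4\right) = -3848$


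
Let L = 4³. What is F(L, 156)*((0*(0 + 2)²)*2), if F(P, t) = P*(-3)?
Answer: 0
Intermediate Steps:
L = 64
F(P, t) = -3*P
F(L, 156)*((0*(0 + 2)²)*2) = (-3*64)*((0*(0 + 2)²)*2) = -192*0*2²*2 = -192*0*4*2 = -0*2 = -192*0 = 0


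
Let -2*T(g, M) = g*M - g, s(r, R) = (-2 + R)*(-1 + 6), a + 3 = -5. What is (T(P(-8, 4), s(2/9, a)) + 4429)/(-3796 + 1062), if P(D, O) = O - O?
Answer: -4429/2734 ≈ -1.6200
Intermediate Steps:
P(D, O) = 0
a = -8 (a = -3 - 5 = -8)
s(r, R) = -10 + 5*R (s(r, R) = (-2 + R)*5 = -10 + 5*R)
T(g, M) = g/2 - M*g/2 (T(g, M) = -(g*M - g)/2 = -(M*g - g)/2 = -(-g + M*g)/2 = g/2 - M*g/2)
(T(P(-8, 4), s(2/9, a)) + 4429)/(-3796 + 1062) = ((½)*0*(1 - (-10 + 5*(-8))) + 4429)/(-3796 + 1062) = ((½)*0*(1 - (-10 - 40)) + 4429)/(-2734) = ((½)*0*(1 - 1*(-50)) + 4429)*(-1/2734) = ((½)*0*(1 + 50) + 4429)*(-1/2734) = ((½)*0*51 + 4429)*(-1/2734) = (0 + 4429)*(-1/2734) = 4429*(-1/2734) = -4429/2734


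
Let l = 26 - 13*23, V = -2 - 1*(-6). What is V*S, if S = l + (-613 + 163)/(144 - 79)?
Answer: -14556/13 ≈ -1119.7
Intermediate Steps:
V = 4 (V = -2 + 6 = 4)
l = -273 (l = 26 - 299 = -273)
S = -3639/13 (S = -273 + (-613 + 163)/(144 - 79) = -273 - 450/65 = -273 - 450*1/65 = -273 - 90/13 = -3639/13 ≈ -279.92)
V*S = 4*(-3639/13) = -14556/13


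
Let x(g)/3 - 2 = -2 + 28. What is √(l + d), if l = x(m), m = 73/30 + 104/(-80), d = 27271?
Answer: √27355 ≈ 165.39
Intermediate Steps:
m = 17/15 (m = 73*(1/30) + 104*(-1/80) = 73/30 - 13/10 = 17/15 ≈ 1.1333)
x(g) = 84 (x(g) = 6 + 3*(-2 + 28) = 6 + 3*26 = 6 + 78 = 84)
l = 84
√(l + d) = √(84 + 27271) = √27355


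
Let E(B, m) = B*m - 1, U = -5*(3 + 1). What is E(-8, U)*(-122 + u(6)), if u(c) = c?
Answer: -18444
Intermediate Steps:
U = -20 (U = -5*4 = -20)
E(B, m) = -1 + B*m
E(-8, U)*(-122 + u(6)) = (-1 - 8*(-20))*(-122 + 6) = (-1 + 160)*(-116) = 159*(-116) = -18444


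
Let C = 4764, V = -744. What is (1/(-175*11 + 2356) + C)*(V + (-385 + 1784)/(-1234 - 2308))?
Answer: -5413787735395/1526602 ≈ -3.5463e+6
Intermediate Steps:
(1/(-175*11 + 2356) + C)*(V + (-385 + 1784)/(-1234 - 2308)) = (1/(-175*11 + 2356) + 4764)*(-744 + (-385 + 1784)/(-1234 - 2308)) = (1/(-1925 + 2356) + 4764)*(-744 + 1399/(-3542)) = (1/431 + 4764)*(-744 + 1399*(-1/3542)) = (1/431 + 4764)*(-744 - 1399/3542) = (2053285/431)*(-2636647/3542) = -5413787735395/1526602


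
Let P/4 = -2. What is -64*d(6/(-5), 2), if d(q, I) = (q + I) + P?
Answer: 2304/5 ≈ 460.80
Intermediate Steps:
P = -8 (P = 4*(-2) = -8)
d(q, I) = -8 + I + q (d(q, I) = (q + I) - 8 = (I + q) - 8 = -8 + I + q)
-64*d(6/(-5), 2) = -64*(-8 + 2 + 6/(-5)) = -64*(-8 + 2 + 6*(-1/5)) = -64*(-8 + 2 - 6/5) = -64*(-36/5) = 2304/5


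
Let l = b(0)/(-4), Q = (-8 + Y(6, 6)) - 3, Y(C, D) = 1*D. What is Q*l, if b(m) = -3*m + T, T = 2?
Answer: 5/2 ≈ 2.5000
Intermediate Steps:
Y(C, D) = D
b(m) = 2 - 3*m (b(m) = -3*m + 2 = 2 - 3*m)
Q = -5 (Q = (-8 + 6) - 3 = -2 - 3 = -5)
l = -½ (l = (2 - 3*0)/(-4) = (2 + 0)*(-¼) = 2*(-¼) = -½ ≈ -0.50000)
Q*l = -5*(-½) = 5/2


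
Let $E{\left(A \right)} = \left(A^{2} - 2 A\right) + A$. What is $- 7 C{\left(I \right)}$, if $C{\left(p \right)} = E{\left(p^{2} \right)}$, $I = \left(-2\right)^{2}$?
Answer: $-1680$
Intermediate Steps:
$I = 4$
$E{\left(A \right)} = A^{2} - A$
$C{\left(p \right)} = p^{2} \left(-1 + p^{2}\right)$
$- 7 C{\left(I \right)} = - 7 \left(4^{4} - 4^{2}\right) = - 7 \left(256 - 16\right) = \left(-7\right) 240 = -1680$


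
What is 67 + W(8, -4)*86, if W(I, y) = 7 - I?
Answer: -19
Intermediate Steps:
67 + W(8, -4)*86 = 67 + (7 - 1*8)*86 = 67 + (7 - 8)*86 = 67 - 1*86 = 67 - 86 = -19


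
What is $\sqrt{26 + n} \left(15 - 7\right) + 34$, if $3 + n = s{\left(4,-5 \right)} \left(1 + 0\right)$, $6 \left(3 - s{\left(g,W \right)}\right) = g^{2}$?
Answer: $34 + \frac{8 \sqrt{210}}{3} \approx 72.644$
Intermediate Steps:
$s{\left(g,W \right)} = 3 - \frac{g^{2}}{6}$
$n = - \frac{8}{3}$ ($n = -3 + \left(3 - \frac{4^{2}}{6}\right) \left(1 + 0\right) = -3 + \left(3 - \frac{8}{3}\right) 1 = -3 + \frac{1}{3} \cdot 1 = -3 + \frac{1}{3} = - \frac{8}{3} \approx -2.6667$)
$\sqrt{26 + n} \left(15 - 7\right) + 34 = \sqrt{26 - \frac{8}{3}} \left(15 - 7\right) + 34 = \sqrt{\frac{70}{3}} \left(15 - 7\right) + 34 = \frac{\sqrt{210}}{3} \cdot 8 + 34 = \frac{8 \sqrt{210}}{3} + 34 = 34 + \frac{8 \sqrt{210}}{3}$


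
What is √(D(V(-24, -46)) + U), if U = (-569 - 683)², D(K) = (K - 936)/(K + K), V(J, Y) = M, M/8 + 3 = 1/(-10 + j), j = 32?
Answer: √156752430/10 ≈ 1252.0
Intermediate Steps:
M = -260/11 (M = -24 + 8/(-10 + 32) = -24 + 8/22 = -24 + 8*(1/22) = -24 + 4/11 = -260/11 ≈ -23.636)
V(J, Y) = -260/11
D(K) = (-936 + K)/(2*K) (D(K) = (-936 + K)/((2*K)) = (-936 + K)*(1/(2*K)) = (-936 + K)/(2*K))
U = 1567504 (U = (-1252)² = 1567504)
√(D(V(-24, -46)) + U) = √((-936 - 260/11)/(2*(-260/11)) + 1567504) = √((½)*(-11/260)*(-10556/11) + 1567504) = √(203/10 + 1567504) = √(15675243/10) = √156752430/10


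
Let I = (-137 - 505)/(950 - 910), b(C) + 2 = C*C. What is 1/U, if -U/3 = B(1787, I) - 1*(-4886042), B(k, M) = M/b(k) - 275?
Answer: -63867340/936122826448377 ≈ -6.8225e-8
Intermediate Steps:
b(C) = -2 + C² (b(C) = -2 + C*C = -2 + C²)
I = -321/20 (I = -642/40 = -642*1/40 = -321/20 ≈ -16.050)
B(k, M) = -275 + M/(-2 + k²) (B(k, M) = M/(-2 + k²) - 275 = -275 + M/(-2 + k²))
U = -936122826448377/63867340 (U = -3*((-275 - 321/(20*(-2 + 1787²))) - 1*(-4886042)) = -3*((-275 - 321/(20*(-2 + 3193369))) + 4886042) = -3*((-275 - 321/20/3193367) + 4886042) = -3*((-275 - 321/20*1/3193367) + 4886042) = -3*((-275 - 321/63867340) + 4886042) = -3*(-17563518821/63867340 + 4886042) = -3*312040942149459/63867340 = -936122826448377/63867340 ≈ -1.4657e+7)
1/U = 1/(-936122826448377/63867340) = -63867340/936122826448377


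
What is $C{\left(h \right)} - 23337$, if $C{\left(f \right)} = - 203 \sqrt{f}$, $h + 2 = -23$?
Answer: $-23337 - 1015 i \approx -23337.0 - 1015.0 i$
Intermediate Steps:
$h = -25$ ($h = -2 - 23 = -25$)
$C{\left(h \right)} - 23337 = - 203 \sqrt{-25} - 23337 = - 203 \cdot 5 i - 23337 = - 1015 i - 23337 = -23337 - 1015 i$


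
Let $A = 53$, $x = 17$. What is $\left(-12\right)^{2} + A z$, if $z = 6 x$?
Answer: $5550$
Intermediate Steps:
$z = 102$ ($z = 6 \cdot 17 = 102$)
$\left(-12\right)^{2} + A z = \left(-12\right)^{2} + 53 \cdot 102 = 144 + 5406 = 5550$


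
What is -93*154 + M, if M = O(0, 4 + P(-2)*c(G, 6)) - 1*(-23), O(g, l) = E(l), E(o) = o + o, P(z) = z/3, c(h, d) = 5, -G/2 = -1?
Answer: -42893/3 ≈ -14298.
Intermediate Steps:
G = 2 (G = -2*(-1) = 2)
P(z) = z/3 (P(z) = z*(⅓) = z/3)
E(o) = 2*o
O(g, l) = 2*l
M = 73/3 (M = 2*(4 + ((⅓)*(-2))*5) - 1*(-23) = 2*(4 - ⅔*5) + 23 = 2*(4 - 10/3) + 23 = 2*(⅔) + 23 = 4/3 + 23 = 73/3 ≈ 24.333)
-93*154 + M = -93*154 + 73/3 = -14322 + 73/3 = -42893/3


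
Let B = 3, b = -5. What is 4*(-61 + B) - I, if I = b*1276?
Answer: 6148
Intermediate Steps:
I = -6380 (I = -5*1276 = -6380)
4*(-61 + B) - I = 4*(-61 + 3) - 1*(-6380) = 4*(-58) + 6380 = -232 + 6380 = 6148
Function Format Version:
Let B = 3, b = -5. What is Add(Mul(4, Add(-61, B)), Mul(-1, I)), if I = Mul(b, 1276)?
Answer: 6148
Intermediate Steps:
I = -6380 (I = Mul(-5, 1276) = -6380)
Add(Mul(4, Add(-61, B)), Mul(-1, I)) = Add(Mul(4, Add(-61, 3)), Mul(-1, -6380)) = Add(Mul(4, -58), 6380) = Add(-232, 6380) = 6148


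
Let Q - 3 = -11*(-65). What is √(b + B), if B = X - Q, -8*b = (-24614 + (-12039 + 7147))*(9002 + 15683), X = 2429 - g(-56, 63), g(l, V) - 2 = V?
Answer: √364184389/2 ≈ 9541.8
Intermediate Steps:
g(l, V) = 2 + V
Q = 718 (Q = 3 - 11*(-65) = 3 + 715 = 718)
X = 2364 (X = 2429 - (2 + 63) = 2429 - 1*65 = 2429 - 65 = 2364)
b = 364177805/4 (b = -(-24614 + (-12039 + 7147))*(9002 + 15683)/8 = -(-24614 - 4892)*24685/8 = -(-14753)*24685/4 = -⅛*(-728355610) = 364177805/4 ≈ 9.1044e+7)
B = 1646 (B = 2364 - 1*718 = 2364 - 718 = 1646)
√(b + B) = √(364177805/4 + 1646) = √(364184389/4) = √364184389/2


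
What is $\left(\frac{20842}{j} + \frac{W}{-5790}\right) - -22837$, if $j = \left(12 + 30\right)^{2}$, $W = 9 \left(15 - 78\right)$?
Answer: $\frac{9723697712}{425565} \approx 22849.0$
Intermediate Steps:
$W = -567$ ($W = 9 \left(-63\right) = -567$)
$j = 1764$ ($j = 42^{2} = 1764$)
$\left(\frac{20842}{j} + \frac{W}{-5790}\right) - -22837 = \left(\frac{20842}{1764} - \frac{567}{-5790}\right) - -22837 = \left(20842 \cdot \frac{1}{1764} - - \frac{189}{1930}\right) + 22837 = \left(\frac{10421}{882} + \frac{189}{1930}\right) + 22837 = \frac{5069807}{425565} + 22837 = \frac{9723697712}{425565}$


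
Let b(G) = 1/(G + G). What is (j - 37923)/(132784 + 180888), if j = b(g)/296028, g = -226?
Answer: -5074273969489/41970774056832 ≈ -0.12090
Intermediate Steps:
b(G) = 1/(2*G)
j = -1/133804656 (j = ((½)/(-226))/296028 = ((½)*(-1/226))*(1/296028) = -1/452*1/296028 = -1/133804656 ≈ -7.4736e-9)
(j - 37923)/(132784 + 180888) = (-1/133804656 - 37923)/(132784 + 180888) = -5074273969489/133804656/313672 = -5074273969489/133804656*1/313672 = -5074273969489/41970774056832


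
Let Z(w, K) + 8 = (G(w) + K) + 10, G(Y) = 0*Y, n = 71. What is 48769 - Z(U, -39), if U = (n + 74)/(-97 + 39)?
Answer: 48806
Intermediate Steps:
U = -5/2 (U = (71 + 74)/(-97 + 39) = 145/(-58) = 145*(-1/58) = -5/2 ≈ -2.5000)
G(Y) = 0
Z(w, K) = 2 + K (Z(w, K) = -8 + ((0 + K) + 10) = -8 + (K + 10) = -8 + (10 + K) = 2 + K)
48769 - Z(U, -39) = 48769 - (2 - 39) = 48769 - 1*(-37) = 48769 + 37 = 48806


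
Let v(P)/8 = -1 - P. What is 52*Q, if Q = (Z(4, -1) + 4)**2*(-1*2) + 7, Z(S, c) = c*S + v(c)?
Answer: 364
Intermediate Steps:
v(P) = -8 - 8*P (v(P) = 8*(-1 - P) = -8 - 8*P)
Z(S, c) = -8 - 8*c + S*c (Z(S, c) = c*S + (-8 - 8*c) = S*c + (-8 - 8*c) = -8 - 8*c + S*c)
Q = 7 (Q = ((-8 - 8*(-1) + 4*(-1)) + 4)**2*(-1*2) + 7 = ((-8 + 8 - 4) + 4)**2*(-2) + 7 = (-4 + 4)**2*(-2) + 7 = 0**2*(-2) + 7 = 0*(-2) + 7 = 0 + 7 = 7)
52*Q = 52*7 = 364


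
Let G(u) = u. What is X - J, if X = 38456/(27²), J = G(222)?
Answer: -123382/729 ≈ -169.25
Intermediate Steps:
J = 222
X = 38456/729 ≈ 52.752
X - J = 38456/729 - 1*222 = 38456/729 - 222 = -123382/729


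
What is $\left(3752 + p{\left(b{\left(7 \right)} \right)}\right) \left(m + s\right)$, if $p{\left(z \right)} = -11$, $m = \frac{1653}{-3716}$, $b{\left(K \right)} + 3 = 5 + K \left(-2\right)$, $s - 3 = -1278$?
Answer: $- \frac{17730667773}{3716} \approx -4.7714 \cdot 10^{6}$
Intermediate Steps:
$s = -1275$ ($s = 3 - 1278 = -1275$)
$b{\left(K \right)} = 2 - 2 K$ ($b{\left(K \right)} = -3 + \left(5 + K \left(-2\right)\right) = -3 - \left(-5 + 2 K\right) = 2 - 2 K$)
$m = - \frac{1653}{3716}$ ($m = 1653 \left(- \frac{1}{3716}\right) = - \frac{1653}{3716} \approx -0.44483$)
$\left(3752 + p{\left(b{\left(7 \right)} \right)}\right) \left(m + s\right) = \left(3752 - 11\right) \left(- \frac{1653}{3716} - 1275\right) = 3741 \left(- \frac{4739553}{3716}\right) = - \frac{17730667773}{3716}$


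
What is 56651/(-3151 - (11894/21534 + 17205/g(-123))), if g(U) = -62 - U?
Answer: -37207640337/2255144839 ≈ -16.499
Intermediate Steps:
56651/(-3151 - (11894/21534 + 17205/g(-123))) = 56651/(-3151 - (11894/21534 + 17205/(-62 - 1*(-123)))) = 56651/(-3151 - (11894*(1/21534) + 17205/(-62 + 123))) = 56651/(-3151 - (5947/10767 + 17205/61)) = 56651/(-3151 - 1*185609002/656787) = 56651/(-3151 - 185609002/656787) = 56651/(-2255144839/656787) = 56651*(-656787/2255144839) = -37207640337/2255144839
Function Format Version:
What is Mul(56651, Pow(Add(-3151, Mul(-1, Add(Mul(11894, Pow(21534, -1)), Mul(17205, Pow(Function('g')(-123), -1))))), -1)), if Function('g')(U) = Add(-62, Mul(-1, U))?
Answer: Rational(-37207640337, 2255144839) ≈ -16.499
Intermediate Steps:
Mul(56651, Pow(Add(-3151, Mul(-1, Add(Mul(11894, Pow(21534, -1)), Mul(17205, Pow(Function('g')(-123), -1))))), -1)) = Mul(56651, Pow(Add(-3151, Mul(-1, Add(Mul(11894, Pow(21534, -1)), Mul(17205, Pow(Add(-62, Mul(-1, -123)), -1))))), -1)) = Mul(56651, Pow(Add(-3151, Mul(-1, Add(Mul(11894, Rational(1, 21534)), Mul(17205, Pow(Add(-62, 123), -1))))), -1)) = Mul(56651, Pow(Add(-3151, Mul(-1, Add(Rational(5947, 10767), Mul(17205, Pow(61, -1))))), -1)) = Mul(56651, Pow(Add(-3151, Mul(-1, Add(Rational(5947, 10767), Mul(17205, Rational(1, 61))))), -1)) = Mul(56651, Pow(Add(-3151, Mul(-1, Add(Rational(5947, 10767), Rational(17205, 61)))), -1)) = Mul(56651, Pow(Add(-3151, Mul(-1, Rational(185609002, 656787))), -1)) = Mul(56651, Pow(Add(-3151, Rational(-185609002, 656787)), -1)) = Mul(56651, Pow(Rational(-2255144839, 656787), -1)) = Mul(56651, Rational(-656787, 2255144839)) = Rational(-37207640337, 2255144839)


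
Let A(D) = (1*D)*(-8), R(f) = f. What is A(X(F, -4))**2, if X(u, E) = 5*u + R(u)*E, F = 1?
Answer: 64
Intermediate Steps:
X(u, E) = 5*u + E*u (X(u, E) = 5*u + u*E = 5*u + E*u)
A(D) = -8*D (A(D) = D*(-8) = -8*D)
A(X(F, -4))**2 = (-8*(5 - 4))**2 = (-8)**2 = 64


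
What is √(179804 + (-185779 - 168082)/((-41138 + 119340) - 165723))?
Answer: 3*√153035133806905/87521 ≈ 424.04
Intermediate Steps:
√(179804 + (-185779 - 168082)/((-41138 + 119340) - 165723)) = √(179804 - 353861/(78202 - 165723)) = √(179804 - 353861/(-87521)) = √(179804 - 353861*(-1/87521)) = √(179804 + 353861/87521) = √(15736979745/87521) = 3*√153035133806905/87521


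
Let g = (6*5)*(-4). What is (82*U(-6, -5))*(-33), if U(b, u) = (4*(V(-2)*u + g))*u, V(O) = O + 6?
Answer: -7576800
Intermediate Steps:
V(O) = 6 + O
g = -120 (g = 30*(-4) = -120)
U(b, u) = u*(-480 + 16*u) (U(b, u) = (4*((6 - 2)*u - 120))*u = (4*(4*u - 120))*u = (4*(-120 + 4*u))*u = (-480 + 16*u)*u = u*(-480 + 16*u))
(82*U(-6, -5))*(-33) = (82*(16*(-5)*(-30 - 5)))*(-33) = (82*(16*(-5)*(-35)))*(-33) = (82*2800)*(-33) = 229600*(-33) = -7576800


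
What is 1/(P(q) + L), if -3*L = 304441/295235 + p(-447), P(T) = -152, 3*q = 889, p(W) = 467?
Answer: -885705/272806346 ≈ -0.0032466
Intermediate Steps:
q = 889/3 (q = (⅓)*889 = 889/3 ≈ 296.33)
L = -138179186/885705 (L = -(304441/295235 + 467)/3 = -⅓*138179186/295235 = -138179186/885705 ≈ -156.01)
1/(P(q) + L) = 1/(-152 - 138179186/885705) = 1/(-272806346/885705) = -885705/272806346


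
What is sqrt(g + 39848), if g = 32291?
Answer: sqrt(72139) ≈ 268.59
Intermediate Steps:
sqrt(g + 39848) = sqrt(32291 + 39848) = sqrt(72139)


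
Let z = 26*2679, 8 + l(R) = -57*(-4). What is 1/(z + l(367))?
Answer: 1/69874 ≈ 1.4311e-5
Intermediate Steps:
l(R) = 220 (l(R) = -8 - 57*(-4) = -8 + 228 = 220)
z = 69654
1/(z + l(367)) = 1/(69654 + 220) = 1/69874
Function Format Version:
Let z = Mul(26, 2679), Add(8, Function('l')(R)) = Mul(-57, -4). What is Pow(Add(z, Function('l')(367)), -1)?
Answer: Rational(1, 69874) ≈ 1.4311e-5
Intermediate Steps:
Function('l')(R) = 220 (Function('l')(R) = Add(-8, Mul(-57, -4)) = Add(-8, 228) = 220)
z = 69654
Pow(Add(z, Function('l')(367)), -1) = Pow(Add(69654, 220), -1) = Pow(69874, -1) = Rational(1, 69874)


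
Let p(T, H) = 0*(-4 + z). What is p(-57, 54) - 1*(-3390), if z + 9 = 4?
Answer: 3390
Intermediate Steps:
z = -5 (z = -9 + 4 = -5)
p(T, H) = 0 (p(T, H) = 0*(-4 - 5) = 0*(-9) = 0)
p(-57, 54) - 1*(-3390) = 0 - 1*(-3390) = 0 + 3390 = 3390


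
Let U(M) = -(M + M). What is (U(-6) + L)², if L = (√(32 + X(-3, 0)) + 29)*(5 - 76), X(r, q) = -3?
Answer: 4336398 + 290674*√29 ≈ 5.9017e+6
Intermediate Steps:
U(M) = -2*M
L = -2059 - 71*√29 (L = (√(32 - 3) + 29)*(5 - 76) = (√29 + 29)*(-71) = (29 + √29)*(-71) = -2059 - 71*√29 ≈ -2441.3)
(U(-6) + L)² = (-2*(-6) + (-2059 - 71*√29))² = (12 + (-2059 - 71*√29))² = (-2047 - 71*√29)²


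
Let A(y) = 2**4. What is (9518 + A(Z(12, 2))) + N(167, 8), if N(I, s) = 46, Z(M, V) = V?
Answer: 9580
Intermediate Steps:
A(y) = 16
(9518 + A(Z(12, 2))) + N(167, 8) = (9518 + 16) + 46 = 9534 + 46 = 9580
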